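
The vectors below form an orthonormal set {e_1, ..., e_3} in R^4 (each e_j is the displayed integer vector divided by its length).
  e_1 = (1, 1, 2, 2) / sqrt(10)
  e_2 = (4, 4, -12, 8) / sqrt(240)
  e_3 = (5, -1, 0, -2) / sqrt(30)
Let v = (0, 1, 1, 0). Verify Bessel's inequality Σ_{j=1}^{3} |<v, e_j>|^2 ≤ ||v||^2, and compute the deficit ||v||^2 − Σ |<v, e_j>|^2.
Σ |<v, e_j>|^2 = 6/5; ||v||^2 = 2; deficit = 4/5

Write each e_j = u_j / sqrt(<u_j, u_j>) where u_j is the displayed integer vector. Then <v, e_j> = <v, u_j> / sqrt(<u_j, u_j>), so |<v, e_j>|^2 = <v, u_j>^2 / <u_j, u_j>.
Coefficients: <v, e_1> = 3/sqrt(10), <v, e_2> = -8/sqrt(240), <v, e_3> = -1/sqrt(30).
Square and sum: Σ |<v, e_j>|^2 = 6/5.
Compute ||v||^2 = v·v = 2.
Deficit = 2 − 6/5 = 4/5 ≥ 0, confirming Bessel's inequality. (The deficit equals ||v − Σ <v,e_j> e_j||^2, the squared distance from v to span{e_j}.)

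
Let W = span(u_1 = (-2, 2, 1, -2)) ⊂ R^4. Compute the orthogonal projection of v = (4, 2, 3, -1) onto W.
proj_W(v) = (-2/13, 2/13, 1/13, -2/13)

Set up U = [u_1 | ... | u_1] ∈ R^(4×1). The projector onto W = col(U) is P = U (U^T U)^(-1) U^T.
Compute U^T U =
  [13],
and U^T v = (1).
Solve U^T U · c = U^T v for the coefficients: c = (1/13). The projection is proj_W(v) = U c.
Check: (v - proj_W(v)) · u_1 = 0  (should be 0).
Result: proj_W(v) = (-2/13, 2/13, 1/13, -2/13).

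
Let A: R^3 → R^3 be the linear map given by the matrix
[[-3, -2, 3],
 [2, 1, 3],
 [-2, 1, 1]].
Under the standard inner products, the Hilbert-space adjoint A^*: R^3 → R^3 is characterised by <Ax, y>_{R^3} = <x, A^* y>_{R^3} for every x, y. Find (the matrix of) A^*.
A^* = A^T =
[[-3, 2, -2],
 [-2, 1, 1],
 [3, 3, 1]]

For real matrices with standard dot products, the defining identity <Ax, y> = <x, A^* y> gives (Ax)^T y = x^T (A^*) y, i.e. x^T A^T y = x^T (A^*) y. Since this holds for all x, y, we must have A^* = A^T. Therefore
A^* =
[[-3, 2, -2],
 [-2, 1, 1],
 [3, 3, 1]].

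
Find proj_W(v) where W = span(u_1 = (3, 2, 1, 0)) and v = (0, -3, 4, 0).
proj_W(v) = (-3/7, -2/7, -1/7, 0)

Set up U = [u_1 | ... | u_1] ∈ R^(4×1). The projector onto W = col(U) is P = U (U^T U)^(-1) U^T.
Compute U^T U =
  [14],
and U^T v = (-2).
Solve U^T U · c = U^T v for the coefficients: c = (-1/7). The projection is proj_W(v) = U c.
Check: (v - proj_W(v)) · u_1 = 0  (should be 0).
Result: proj_W(v) = (-3/7, -2/7, -1/7, 0).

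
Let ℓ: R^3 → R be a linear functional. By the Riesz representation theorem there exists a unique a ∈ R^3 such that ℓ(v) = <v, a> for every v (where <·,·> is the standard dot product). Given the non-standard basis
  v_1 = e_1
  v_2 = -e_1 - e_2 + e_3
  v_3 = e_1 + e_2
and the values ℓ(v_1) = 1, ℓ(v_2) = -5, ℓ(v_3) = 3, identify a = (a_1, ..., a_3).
a = (1, 2, -2)

Write a = (a_1, ..., a_3) in the standard basis. For each basis vector v_i, ℓ(v_i) = <v_i, a> is a linear equation in the a_j's. Collect the n equations into a matrix system V a = ℓ, where row i of V is v_i (expressed in the standard basis). Since V is invertible (lower-triangular with 1s on the diagonal, up to permutation), solve by back-substitution:
  V =
[[1, 0, 0],
 [-1, -1, 1],
 [1, 1, 0]]
  V a = (1, -5, 3)
Solving gives a = (1, 2, -2).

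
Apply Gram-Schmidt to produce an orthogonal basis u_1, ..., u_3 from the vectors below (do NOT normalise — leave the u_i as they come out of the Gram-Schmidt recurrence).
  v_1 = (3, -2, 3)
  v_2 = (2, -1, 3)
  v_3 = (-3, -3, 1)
Orthogonal basis:
  u_1 = (3, -2, 3)
  u_2 = (-7/22, 6/11, 15/22)
  u_3 = (-3, -3, 1)

Apply the Gram-Schmidt recurrence
  u_1 = v_1
  u_i = v_i − Σ_{j<i} ((v_i · u_j) / (u_j · u_j)) · u_j.

Step by step this gives:
  u_1 = (3, -2, 3)
  u_2 = (-7/22, 6/11, 15/22)
  u_3 = (-3, -3, 1)

Orthogonality check:
  u_2 · u_1 = 0 (should be 0)
  u_3 · u_1 = 0 (should be 0)
  u_3 · u_2 = 0 (should be 0)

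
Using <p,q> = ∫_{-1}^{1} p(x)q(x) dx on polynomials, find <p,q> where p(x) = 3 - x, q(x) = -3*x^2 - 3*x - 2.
<p,q> = -16

Expand the product: p(x)·q(x) = 3*x^3 - 6*x^2 - 7*x - 6.
∫_{-1}^{1} of each monomial x^k gives [2/(k+1) if k even, 0 if k odd]. Integrating term-by-term (or equivalently evaluating the antiderivative F(x) = 3*x^4/4 - 2*x^3 - 7*x^2/2 - 6*x at the endpoints):
  F(1) − F(−1) = -43/4 − (21/4) = -16.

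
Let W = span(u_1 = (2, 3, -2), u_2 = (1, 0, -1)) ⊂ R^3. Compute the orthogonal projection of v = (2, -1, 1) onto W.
proj_W(v) = (1/2, -1, -1/2)

Set up U = [u_1 | ... | u_2] ∈ R^(3×2). The projector onto W = col(U) is P = U (U^T U)^(-1) U^T.
Compute U^T U =
  [17, 4]
  [4, 2],
and U^T v = (-1, 1).
Solve U^T U · c = U^T v for the coefficients: c = (-1/3, 7/6). The projection is proj_W(v) = U c.
Check: (v - proj_W(v)) · u_1 = 0  (should be 0).
Check: (v - proj_W(v)) · u_2 = 0  (should be 0).
Result: proj_W(v) = (1/2, -1, -1/2).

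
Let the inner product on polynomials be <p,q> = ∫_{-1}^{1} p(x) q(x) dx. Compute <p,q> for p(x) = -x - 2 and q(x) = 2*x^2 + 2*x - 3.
<p,q> = 8

Expand the product: p(x)·q(x) = -2*x^3 - 6*x^2 - x + 6.
∫_{-1}^{1} of each monomial x^k gives [2/(k+1) if k even, 0 if k odd]. Integrating term-by-term (or equivalently evaluating the antiderivative F(x) = -x^4/2 - 2*x^3 - x^2/2 + 6*x at the endpoints):
  F(1) − F(−1) = 3 − (-5) = 8.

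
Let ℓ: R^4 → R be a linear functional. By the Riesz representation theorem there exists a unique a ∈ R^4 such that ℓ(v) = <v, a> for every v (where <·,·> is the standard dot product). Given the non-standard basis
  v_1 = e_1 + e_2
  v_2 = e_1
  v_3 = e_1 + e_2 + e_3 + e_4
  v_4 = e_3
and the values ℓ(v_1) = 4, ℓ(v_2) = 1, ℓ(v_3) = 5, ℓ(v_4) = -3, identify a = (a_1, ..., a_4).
a = (1, 3, -3, 4)

Write a = (a_1, ..., a_4) in the standard basis. For each basis vector v_i, ℓ(v_i) = <v_i, a> is a linear equation in the a_j's. Collect the n equations into a matrix system V a = ℓ, where row i of V is v_i (expressed in the standard basis). Since V is invertible (lower-triangular with 1s on the diagonal, up to permutation), solve by back-substitution:
  V =
[[1, 1, 0, 0],
 [1, 0, 0, 0],
 [1, 1, 1, 1],
 [0, 0, 1, 0]]
  V a = (4, 1, 5, -3)
Solving gives a = (1, 3, -3, 4).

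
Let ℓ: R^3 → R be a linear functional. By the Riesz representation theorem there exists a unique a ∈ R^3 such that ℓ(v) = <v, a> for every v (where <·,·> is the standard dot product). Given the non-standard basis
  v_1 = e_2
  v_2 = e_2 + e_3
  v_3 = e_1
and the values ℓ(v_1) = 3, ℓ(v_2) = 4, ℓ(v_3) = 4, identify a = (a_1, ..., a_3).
a = (4, 3, 1)

Write a = (a_1, ..., a_3) in the standard basis. For each basis vector v_i, ℓ(v_i) = <v_i, a> is a linear equation in the a_j's. Collect the n equations into a matrix system V a = ℓ, where row i of V is v_i (expressed in the standard basis). Since V is invertible (lower-triangular with 1s on the diagonal, up to permutation), solve by back-substitution:
  V =
[[0, 1, 0],
 [0, 1, 1],
 [1, 0, 0]]
  V a = (3, 4, 4)
Solving gives a = (4, 3, 1).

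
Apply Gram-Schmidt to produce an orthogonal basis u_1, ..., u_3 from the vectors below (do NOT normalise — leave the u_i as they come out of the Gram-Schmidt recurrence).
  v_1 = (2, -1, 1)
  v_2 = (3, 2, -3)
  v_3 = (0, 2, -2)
Orthogonal basis:
  u_1 = (2, -1, 1)
  u_2 = (8/3, 13/6, -19/6)
  u_3 = (4/131, 36/131, 28/131)

Apply the Gram-Schmidt recurrence
  u_1 = v_1
  u_i = v_i − Σ_{j<i} ((v_i · u_j) / (u_j · u_j)) · u_j.

Step by step this gives:
  u_1 = (2, -1, 1)
  u_2 = (8/3, 13/6, -19/6)
  u_3 = (4/131, 36/131, 28/131)

Orthogonality check:
  u_2 · u_1 = 0 (should be 0)
  u_3 · u_1 = 0 (should be 0)
  u_3 · u_2 = 0 (should be 0)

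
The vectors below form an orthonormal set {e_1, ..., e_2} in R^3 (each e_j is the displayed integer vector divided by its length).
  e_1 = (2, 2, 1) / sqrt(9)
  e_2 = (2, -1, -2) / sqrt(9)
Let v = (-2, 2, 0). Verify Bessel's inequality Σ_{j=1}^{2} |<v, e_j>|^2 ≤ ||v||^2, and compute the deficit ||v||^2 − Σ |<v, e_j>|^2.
Σ |<v, e_j>|^2 = 4; ||v||^2 = 8; deficit = 4

Write each e_j = u_j / sqrt(<u_j, u_j>) where u_j is the displayed integer vector. Then <v, e_j> = <v, u_j> / sqrt(<u_j, u_j>), so |<v, e_j>|^2 = <v, u_j>^2 / <u_j, u_j>.
Coefficients: <v, e_1> = 0/sqrt(9), <v, e_2> = -6/sqrt(9).
Square and sum: Σ |<v, e_j>|^2 = 4.
Compute ||v||^2 = v·v = 8.
Deficit = 8 − 4 = 4 ≥ 0, confirming Bessel's inequality. (The deficit equals ||v − Σ <v,e_j> e_j||^2, the squared distance from v to span{e_j}.)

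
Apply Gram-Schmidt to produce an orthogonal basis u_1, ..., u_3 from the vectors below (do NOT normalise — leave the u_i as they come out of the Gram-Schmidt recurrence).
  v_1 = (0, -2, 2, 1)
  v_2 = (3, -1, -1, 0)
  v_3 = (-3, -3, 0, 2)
Orthogonal basis:
  u_1 = (0, -2, 2, 1)
  u_2 = (3, -1, -1, 0)
  u_3 = (-15/11, -175/99, -230/99, 10/9)

Apply the Gram-Schmidt recurrence
  u_1 = v_1
  u_i = v_i − Σ_{j<i} ((v_i · u_j) / (u_j · u_j)) · u_j.

Step by step this gives:
  u_1 = (0, -2, 2, 1)
  u_2 = (3, -1, -1, 0)
  u_3 = (-15/11, -175/99, -230/99, 10/9)

Orthogonality check:
  u_2 · u_1 = 0 (should be 0)
  u_3 · u_1 = 0 (should be 0)
  u_3 · u_2 = 0 (should be 0)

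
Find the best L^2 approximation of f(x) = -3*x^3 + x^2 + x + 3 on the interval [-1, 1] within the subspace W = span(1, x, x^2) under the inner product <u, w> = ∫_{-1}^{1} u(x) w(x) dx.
g(x) = x^2 - 4*x/5 + 3

The best approximation g ∈ W is the orthogonal projection of f onto W. Writing g = a_0 + a_1 x + a_2 x^2, the coefficients solve the normal equations G · a = b where
  G_{ij} = <φ_i, φ_j> and b_i = <f, φ_i>, with φ_0 = 1, φ_1 = x, φ_2 = x^2.
G =
  [2, 0, 2/3]
  [0, 2/3, 0]
  [2/3, 0, 2/5],
b = (20/3, -8/15, 12/5).
Solving gives a_0 = 3, a_1 = -4/5, a_2 = 1, so
  g(x) = x^2 - 4*x/5 + 3.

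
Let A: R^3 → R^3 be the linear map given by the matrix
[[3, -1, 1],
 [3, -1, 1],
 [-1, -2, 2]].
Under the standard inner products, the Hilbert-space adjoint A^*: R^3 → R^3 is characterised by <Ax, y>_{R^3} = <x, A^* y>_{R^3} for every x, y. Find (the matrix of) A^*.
A^* = A^T =
[[3, 3, -1],
 [-1, -1, -2],
 [1, 1, 2]]

For real matrices with standard dot products, the defining identity <Ax, y> = <x, A^* y> gives (Ax)^T y = x^T (A^*) y, i.e. x^T A^T y = x^T (A^*) y. Since this holds for all x, y, we must have A^* = A^T. Therefore
A^* =
[[3, 3, -1],
 [-1, -1, -2],
 [1, 1, 2]].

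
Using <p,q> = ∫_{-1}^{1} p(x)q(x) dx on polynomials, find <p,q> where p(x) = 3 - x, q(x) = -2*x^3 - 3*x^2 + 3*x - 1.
<p,q> = -66/5

Expand the product: p(x)·q(x) = 2*x^4 - 3*x^3 - 12*x^2 + 10*x - 3.
∫_{-1}^{1} of each monomial x^k gives [2/(k+1) if k even, 0 if k odd]. Integrating term-by-term (or equivalently evaluating the antiderivative F(x) = 2*x^5/5 - 3*x^4/4 - 4*x^3 + 5*x^2 - 3*x at the endpoints):
  F(1) − F(−1) = -47/20 − (217/20) = -66/5.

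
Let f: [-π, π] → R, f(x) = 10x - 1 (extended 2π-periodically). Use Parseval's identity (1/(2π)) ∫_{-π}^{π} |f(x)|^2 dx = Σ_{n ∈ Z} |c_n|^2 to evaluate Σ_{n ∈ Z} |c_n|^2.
Σ |c_n|^2 = 100π^2/3 + 1

Expand and integrate term by term over [-π, π]:
  ∫ (10x)^2 dx = 100·(2π^3/3); ∫ 2·10·(-1)·x dx = 0 (odd integrand); ∫ (-1)^2 dx = 1·2π.
So (1/(2π)) ∫_{-π}^{π} (10x - 1)^2 dx = 100π^2/3 + 1 = 100π^2/3 + 1.
Parseval ⇒ Σ |c_n|^2 = 100π^2/3 + 1.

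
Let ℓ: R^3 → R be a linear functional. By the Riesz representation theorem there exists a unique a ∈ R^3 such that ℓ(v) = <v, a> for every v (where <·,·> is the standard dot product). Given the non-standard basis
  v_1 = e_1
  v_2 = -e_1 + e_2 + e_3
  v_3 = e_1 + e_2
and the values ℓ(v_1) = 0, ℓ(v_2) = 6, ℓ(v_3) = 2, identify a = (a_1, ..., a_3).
a = (0, 2, 4)

Write a = (a_1, ..., a_3) in the standard basis. For each basis vector v_i, ℓ(v_i) = <v_i, a> is a linear equation in the a_j's. Collect the n equations into a matrix system V a = ℓ, where row i of V is v_i (expressed in the standard basis). Since V is invertible (lower-triangular with 1s on the diagonal, up to permutation), solve by back-substitution:
  V =
[[1, 0, 0],
 [-1, 1, 1],
 [1, 1, 0]]
  V a = (0, 6, 2)
Solving gives a = (0, 2, 4).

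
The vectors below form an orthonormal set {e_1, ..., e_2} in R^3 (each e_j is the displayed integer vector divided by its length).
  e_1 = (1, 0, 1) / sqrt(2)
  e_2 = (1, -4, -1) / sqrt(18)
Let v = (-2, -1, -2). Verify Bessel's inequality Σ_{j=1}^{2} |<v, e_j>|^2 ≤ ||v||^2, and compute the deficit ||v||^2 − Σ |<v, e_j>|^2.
Σ |<v, e_j>|^2 = 80/9; ||v||^2 = 9; deficit = 1/9

Write each e_j = u_j / sqrt(<u_j, u_j>) where u_j is the displayed integer vector. Then <v, e_j> = <v, u_j> / sqrt(<u_j, u_j>), so |<v, e_j>|^2 = <v, u_j>^2 / <u_j, u_j>.
Coefficients: <v, e_1> = -4/sqrt(2), <v, e_2> = 4/sqrt(18).
Square and sum: Σ |<v, e_j>|^2 = 80/9.
Compute ||v||^2 = v·v = 9.
Deficit = 9 − 80/9 = 1/9 ≥ 0, confirming Bessel's inequality. (The deficit equals ||v − Σ <v,e_j> e_j||^2, the squared distance from v to span{e_j}.)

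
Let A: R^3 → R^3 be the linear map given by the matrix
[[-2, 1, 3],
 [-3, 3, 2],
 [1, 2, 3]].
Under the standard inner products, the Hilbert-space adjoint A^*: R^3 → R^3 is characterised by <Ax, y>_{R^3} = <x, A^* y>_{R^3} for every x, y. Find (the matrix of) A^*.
A^* = A^T =
[[-2, -3, 1],
 [1, 3, 2],
 [3, 2, 3]]

For real matrices with standard dot products, the defining identity <Ax, y> = <x, A^* y> gives (Ax)^T y = x^T (A^*) y, i.e. x^T A^T y = x^T (A^*) y. Since this holds for all x, y, we must have A^* = A^T. Therefore
A^* =
[[-2, -3, 1],
 [1, 3, 2],
 [3, 2, 3]].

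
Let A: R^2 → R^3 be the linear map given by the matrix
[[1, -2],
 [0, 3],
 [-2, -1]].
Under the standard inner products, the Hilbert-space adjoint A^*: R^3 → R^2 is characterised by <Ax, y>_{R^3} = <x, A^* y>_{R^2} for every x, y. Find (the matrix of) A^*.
A^* = A^T =
[[1, 0, -2],
 [-2, 3, -1]]

For real matrices with standard dot products, the defining identity <Ax, y> = <x, A^* y> gives (Ax)^T y = x^T (A^*) y, i.e. x^T A^T y = x^T (A^*) y. Since this holds for all x, y, we must have A^* = A^T. Therefore
A^* =
[[1, 0, -2],
 [-2, 3, -1]].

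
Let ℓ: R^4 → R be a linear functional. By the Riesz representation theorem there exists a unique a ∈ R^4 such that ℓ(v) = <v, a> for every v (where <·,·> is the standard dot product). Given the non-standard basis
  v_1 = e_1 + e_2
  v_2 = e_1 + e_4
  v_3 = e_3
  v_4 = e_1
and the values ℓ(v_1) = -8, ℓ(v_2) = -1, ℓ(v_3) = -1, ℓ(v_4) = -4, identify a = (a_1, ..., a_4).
a = (-4, -4, -1, 3)

Write a = (a_1, ..., a_4) in the standard basis. For each basis vector v_i, ℓ(v_i) = <v_i, a> is a linear equation in the a_j's. Collect the n equations into a matrix system V a = ℓ, where row i of V is v_i (expressed in the standard basis). Since V is invertible (lower-triangular with 1s on the diagonal, up to permutation), solve by back-substitution:
  V =
[[1, 1, 0, 0],
 [1, 0, 0, 1],
 [0, 0, 1, 0],
 [1, 0, 0, 0]]
  V a = (-8, -1, -1, -4)
Solving gives a = (-4, -4, -1, 3).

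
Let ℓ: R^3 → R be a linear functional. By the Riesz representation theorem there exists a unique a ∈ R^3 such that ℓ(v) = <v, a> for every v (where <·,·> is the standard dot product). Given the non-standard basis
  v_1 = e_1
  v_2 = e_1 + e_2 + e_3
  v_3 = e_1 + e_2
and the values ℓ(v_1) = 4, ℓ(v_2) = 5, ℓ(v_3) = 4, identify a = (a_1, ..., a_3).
a = (4, 0, 1)

Write a = (a_1, ..., a_3) in the standard basis. For each basis vector v_i, ℓ(v_i) = <v_i, a> is a linear equation in the a_j's. Collect the n equations into a matrix system V a = ℓ, where row i of V is v_i (expressed in the standard basis). Since V is invertible (lower-triangular with 1s on the diagonal, up to permutation), solve by back-substitution:
  V =
[[1, 0, 0],
 [1, 1, 1],
 [1, 1, 0]]
  V a = (4, 5, 4)
Solving gives a = (4, 0, 1).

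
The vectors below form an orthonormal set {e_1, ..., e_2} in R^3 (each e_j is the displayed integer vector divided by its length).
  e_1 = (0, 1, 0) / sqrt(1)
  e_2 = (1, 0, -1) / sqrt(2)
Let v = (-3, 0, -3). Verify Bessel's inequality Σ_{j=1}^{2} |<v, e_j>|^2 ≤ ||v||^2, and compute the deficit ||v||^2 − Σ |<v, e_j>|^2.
Σ |<v, e_j>|^2 = 0; ||v||^2 = 18; deficit = 18

Write each e_j = u_j / sqrt(<u_j, u_j>) where u_j is the displayed integer vector. Then <v, e_j> = <v, u_j> / sqrt(<u_j, u_j>), so |<v, e_j>|^2 = <v, u_j>^2 / <u_j, u_j>.
Coefficients: <v, e_1> = 0/sqrt(1), <v, e_2> = 0/sqrt(2).
Square and sum: Σ |<v, e_j>|^2 = 0.
Compute ||v||^2 = v·v = 18.
Deficit = 18 − 0 = 18 ≥ 0, confirming Bessel's inequality. (The deficit equals ||v − Σ <v,e_j> e_j||^2, the squared distance from v to span{e_j}.)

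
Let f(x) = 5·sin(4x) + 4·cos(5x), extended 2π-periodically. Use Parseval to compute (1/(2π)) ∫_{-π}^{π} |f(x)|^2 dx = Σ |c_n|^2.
Σ |c_n|^2 = 41/2

Expand |f|^2 and use orthogonality of {sin(nx), cos(mx)} on [-π, π]:
  ∫_{-π}^{π} sin(nx)^2 dx = π, ∫ cos(mx)^2 dx = π, and cross terms integrate to 0.
So ∫_{-π}^{π} f(x)^2 dx = 5^2 · π + 4^2 · π = (25 + 16)π.
Divide by 2π: (25 + 16)/2 = 41/2.
By Parseval, this equals Σ |c_n|^2.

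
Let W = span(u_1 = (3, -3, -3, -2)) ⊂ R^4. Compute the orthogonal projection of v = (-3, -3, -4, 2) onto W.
proj_W(v) = (24/31, -24/31, -24/31, -16/31)

Set up U = [u_1 | ... | u_1] ∈ R^(4×1). The projector onto W = col(U) is P = U (U^T U)^(-1) U^T.
Compute U^T U =
  [31],
and U^T v = (8).
Solve U^T U · c = U^T v for the coefficients: c = (8/31). The projection is proj_W(v) = U c.
Check: (v - proj_W(v)) · u_1 = 0  (should be 0).
Result: proj_W(v) = (24/31, -24/31, -24/31, -16/31).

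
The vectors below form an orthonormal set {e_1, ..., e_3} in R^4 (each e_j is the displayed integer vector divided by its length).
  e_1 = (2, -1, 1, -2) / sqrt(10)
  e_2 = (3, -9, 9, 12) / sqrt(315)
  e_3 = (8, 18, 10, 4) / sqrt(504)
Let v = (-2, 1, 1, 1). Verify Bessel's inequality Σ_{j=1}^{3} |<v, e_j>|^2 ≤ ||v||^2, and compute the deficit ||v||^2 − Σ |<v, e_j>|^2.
Σ |<v, e_j>|^2 = 38/9; ||v||^2 = 7; deficit = 25/9

Write each e_j = u_j / sqrt(<u_j, u_j>) where u_j is the displayed integer vector. Then <v, e_j> = <v, u_j> / sqrt(<u_j, u_j>), so |<v, e_j>|^2 = <v, u_j>^2 / <u_j, u_j>.
Coefficients: <v, e_1> = -6/sqrt(10), <v, e_2> = 6/sqrt(315), <v, e_3> = 16/sqrt(504).
Square and sum: Σ |<v, e_j>|^2 = 38/9.
Compute ||v||^2 = v·v = 7.
Deficit = 7 − 38/9 = 25/9 ≥ 0, confirming Bessel's inequality. (The deficit equals ||v − Σ <v,e_j> e_j||^2, the squared distance from v to span{e_j}.)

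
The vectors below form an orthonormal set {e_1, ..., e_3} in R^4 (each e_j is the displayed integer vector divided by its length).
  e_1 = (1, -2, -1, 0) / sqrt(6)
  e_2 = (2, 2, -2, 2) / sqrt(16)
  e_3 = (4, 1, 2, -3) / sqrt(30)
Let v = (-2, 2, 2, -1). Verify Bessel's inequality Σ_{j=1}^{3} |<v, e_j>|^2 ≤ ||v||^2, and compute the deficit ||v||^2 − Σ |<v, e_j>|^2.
Σ |<v, e_j>|^2 = 259/20; ||v||^2 = 13; deficit = 1/20

Write each e_j = u_j / sqrt(<u_j, u_j>) where u_j is the displayed integer vector. Then <v, e_j> = <v, u_j> / sqrt(<u_j, u_j>), so |<v, e_j>|^2 = <v, u_j>^2 / <u_j, u_j>.
Coefficients: <v, e_1> = -8/sqrt(6), <v, e_2> = -6/sqrt(16), <v, e_3> = 1/sqrt(30).
Square and sum: Σ |<v, e_j>|^2 = 259/20.
Compute ||v||^2 = v·v = 13.
Deficit = 13 − 259/20 = 1/20 ≥ 0, confirming Bessel's inequality. (The deficit equals ||v − Σ <v,e_j> e_j||^2, the squared distance from v to span{e_j}.)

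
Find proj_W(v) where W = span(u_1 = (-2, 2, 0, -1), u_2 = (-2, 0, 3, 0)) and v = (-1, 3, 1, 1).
proj_W(v) = (-176/101, 142/101, 51/101, -71/101)

Set up U = [u_1 | ... | u_2] ∈ R^(4×2). The projector onto W = col(U) is P = U (U^T U)^(-1) U^T.
Compute U^T U =
  [9, 4]
  [4, 13],
and U^T v = (7, 5).
Solve U^T U · c = U^T v for the coefficients: c = (71/101, 17/101). The projection is proj_W(v) = U c.
Check: (v - proj_W(v)) · u_1 = 0  (should be 0).
Check: (v - proj_W(v)) · u_2 = 0  (should be 0).
Result: proj_W(v) = (-176/101, 142/101, 51/101, -71/101).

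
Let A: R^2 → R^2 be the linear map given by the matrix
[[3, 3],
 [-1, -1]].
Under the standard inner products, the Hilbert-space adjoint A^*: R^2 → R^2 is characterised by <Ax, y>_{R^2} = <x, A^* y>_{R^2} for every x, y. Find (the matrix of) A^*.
A^* = A^T =
[[3, -1],
 [3, -1]]

For real matrices with standard dot products, the defining identity <Ax, y> = <x, A^* y> gives (Ax)^T y = x^T (A^*) y, i.e. x^T A^T y = x^T (A^*) y. Since this holds for all x, y, we must have A^* = A^T. Therefore
A^* =
[[3, -1],
 [3, -1]].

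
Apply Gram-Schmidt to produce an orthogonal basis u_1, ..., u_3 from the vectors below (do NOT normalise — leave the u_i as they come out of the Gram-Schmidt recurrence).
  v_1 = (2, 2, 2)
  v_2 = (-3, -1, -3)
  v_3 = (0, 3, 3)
Orthogonal basis:
  u_1 = (2, 2, 2)
  u_2 = (-2/3, 4/3, -2/3)
  u_3 = (-3/2, 0, 3/2)

Apply the Gram-Schmidt recurrence
  u_1 = v_1
  u_i = v_i − Σ_{j<i} ((v_i · u_j) / (u_j · u_j)) · u_j.

Step by step this gives:
  u_1 = (2, 2, 2)
  u_2 = (-2/3, 4/3, -2/3)
  u_3 = (-3/2, 0, 3/2)

Orthogonality check:
  u_2 · u_1 = 0 (should be 0)
  u_3 · u_1 = 0 (should be 0)
  u_3 · u_2 = 0 (should be 0)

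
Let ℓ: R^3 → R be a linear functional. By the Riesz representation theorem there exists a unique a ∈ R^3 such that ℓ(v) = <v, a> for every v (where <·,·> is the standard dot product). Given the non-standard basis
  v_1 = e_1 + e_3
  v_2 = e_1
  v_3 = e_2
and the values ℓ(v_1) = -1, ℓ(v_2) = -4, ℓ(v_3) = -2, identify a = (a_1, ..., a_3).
a = (-4, -2, 3)

Write a = (a_1, ..., a_3) in the standard basis. For each basis vector v_i, ℓ(v_i) = <v_i, a> is a linear equation in the a_j's. Collect the n equations into a matrix system V a = ℓ, where row i of V is v_i (expressed in the standard basis). Since V is invertible (lower-triangular with 1s on the diagonal, up to permutation), solve by back-substitution:
  V =
[[1, 0, 1],
 [1, 0, 0],
 [0, 1, 0]]
  V a = (-1, -4, -2)
Solving gives a = (-4, -2, 3).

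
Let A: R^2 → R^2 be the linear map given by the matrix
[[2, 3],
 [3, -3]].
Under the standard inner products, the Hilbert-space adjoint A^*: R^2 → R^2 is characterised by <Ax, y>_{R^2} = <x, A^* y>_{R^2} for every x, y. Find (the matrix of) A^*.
A^* = A^T =
[[2, 3],
 [3, -3]]

For real matrices with standard dot products, the defining identity <Ax, y> = <x, A^* y> gives (Ax)^T y = x^T (A^*) y, i.e. x^T A^T y = x^T (A^*) y. Since this holds for all x, y, we must have A^* = A^T. Therefore
A^* =
[[2, 3],
 [3, -3]].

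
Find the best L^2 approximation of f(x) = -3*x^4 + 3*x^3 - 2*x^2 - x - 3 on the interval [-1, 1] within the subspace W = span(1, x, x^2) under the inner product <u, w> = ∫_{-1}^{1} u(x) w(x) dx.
g(x) = -32*x^2/7 + 4*x/5 - 96/35

The best approximation g ∈ W is the orthogonal projection of f onto W. Writing g = a_0 + a_1 x + a_2 x^2, the coefficients solve the normal equations G · a = b where
  G_{ij} = <φ_i, φ_j> and b_i = <f, φ_i>, with φ_0 = 1, φ_1 = x, φ_2 = x^2.
G =
  [2, 0, 2/3]
  [0, 2/3, 0]
  [2/3, 0, 2/5],
b = (-128/15, 8/15, -128/35).
Solving gives a_0 = -96/35, a_1 = 4/5, a_2 = -32/7, so
  g(x) = -32*x^2/7 + 4*x/5 - 96/35.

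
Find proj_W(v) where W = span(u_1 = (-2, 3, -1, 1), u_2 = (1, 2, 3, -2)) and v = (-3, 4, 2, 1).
proj_W(v) = (-478/269, 1249/269, 141/269, 11/269)

Set up U = [u_1 | ... | u_2] ∈ R^(4×2). The projector onto W = col(U) is P = U (U^T U)^(-1) U^T.
Compute U^T U =
  [15, -1]
  [-1, 18],
and U^T v = (17, 9).
Solve U^T U · c = U^T v for the coefficients: c = (315/269, 152/269). The projection is proj_W(v) = U c.
Check: (v - proj_W(v)) · u_1 = 0  (should be 0).
Check: (v - proj_W(v)) · u_2 = 0  (should be 0).
Result: proj_W(v) = (-478/269, 1249/269, 141/269, 11/269).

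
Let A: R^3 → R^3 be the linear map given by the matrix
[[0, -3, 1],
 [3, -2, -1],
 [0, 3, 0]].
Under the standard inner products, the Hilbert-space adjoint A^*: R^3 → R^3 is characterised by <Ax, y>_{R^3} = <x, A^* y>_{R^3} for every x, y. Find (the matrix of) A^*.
A^* = A^T =
[[0, 3, 0],
 [-3, -2, 3],
 [1, -1, 0]]

For real matrices with standard dot products, the defining identity <Ax, y> = <x, A^* y> gives (Ax)^T y = x^T (A^*) y, i.e. x^T A^T y = x^T (A^*) y. Since this holds for all x, y, we must have A^* = A^T. Therefore
A^* =
[[0, 3, 0],
 [-3, -2, 3],
 [1, -1, 0]].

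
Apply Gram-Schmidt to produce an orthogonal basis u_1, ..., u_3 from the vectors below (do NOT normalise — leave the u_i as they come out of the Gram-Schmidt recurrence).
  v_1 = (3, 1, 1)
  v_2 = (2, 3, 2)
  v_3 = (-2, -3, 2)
Orthogonal basis:
  u_1 = (3, 1, 1)
  u_2 = (-1, 2, 1)
  u_3 = (-14/33, -56/33, 98/33)

Apply the Gram-Schmidt recurrence
  u_1 = v_1
  u_i = v_i − Σ_{j<i} ((v_i · u_j) / (u_j · u_j)) · u_j.

Step by step this gives:
  u_1 = (3, 1, 1)
  u_2 = (-1, 2, 1)
  u_3 = (-14/33, -56/33, 98/33)

Orthogonality check:
  u_2 · u_1 = 0 (should be 0)
  u_3 · u_1 = 0 (should be 0)
  u_3 · u_2 = 0 (should be 0)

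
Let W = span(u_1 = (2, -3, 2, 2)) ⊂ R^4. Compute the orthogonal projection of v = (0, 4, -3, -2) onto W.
proj_W(v) = (-44/21, 22/7, -44/21, -44/21)

Set up U = [u_1 | ... | u_1] ∈ R^(4×1). The projector onto W = col(U) is P = U (U^T U)^(-1) U^T.
Compute U^T U =
  [21],
and U^T v = (-22).
Solve U^T U · c = U^T v for the coefficients: c = (-22/21). The projection is proj_W(v) = U c.
Check: (v - proj_W(v)) · u_1 = 0  (should be 0).
Result: proj_W(v) = (-44/21, 22/7, -44/21, -44/21).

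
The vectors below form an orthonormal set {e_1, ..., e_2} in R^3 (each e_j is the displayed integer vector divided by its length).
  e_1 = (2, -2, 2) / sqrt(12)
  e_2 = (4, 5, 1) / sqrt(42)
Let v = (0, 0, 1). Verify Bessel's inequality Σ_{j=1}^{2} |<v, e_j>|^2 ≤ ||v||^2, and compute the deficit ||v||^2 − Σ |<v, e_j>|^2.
Σ |<v, e_j>|^2 = 5/14; ||v||^2 = 1; deficit = 9/14

Write each e_j = u_j / sqrt(<u_j, u_j>) where u_j is the displayed integer vector. Then <v, e_j> = <v, u_j> / sqrt(<u_j, u_j>), so |<v, e_j>|^2 = <v, u_j>^2 / <u_j, u_j>.
Coefficients: <v, e_1> = 2/sqrt(12), <v, e_2> = 1/sqrt(42).
Square and sum: Σ |<v, e_j>|^2 = 5/14.
Compute ||v||^2 = v·v = 1.
Deficit = 1 − 5/14 = 9/14 ≥ 0, confirming Bessel's inequality. (The deficit equals ||v − Σ <v,e_j> e_j||^2, the squared distance from v to span{e_j}.)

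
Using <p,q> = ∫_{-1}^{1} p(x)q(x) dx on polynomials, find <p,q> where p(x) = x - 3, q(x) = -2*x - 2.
<p,q> = 32/3

Expand the product: p(x)·q(x) = -2*x^2 + 4*x + 6.
∫_{-1}^{1} of each monomial x^k gives [2/(k+1) if k even, 0 if k odd]. Integrating term-by-term (or equivalently evaluating the antiderivative F(x) = -2*x^3/3 + 2*x^2 + 6*x at the endpoints):
  F(1) − F(−1) = 22/3 − (-10/3) = 32/3.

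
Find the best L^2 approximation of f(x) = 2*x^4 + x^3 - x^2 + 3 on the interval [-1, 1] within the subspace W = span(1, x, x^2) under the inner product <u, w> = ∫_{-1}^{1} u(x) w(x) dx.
g(x) = 5*x^2/7 + 3*x/5 + 99/35

The best approximation g ∈ W is the orthogonal projection of f onto W. Writing g = a_0 + a_1 x + a_2 x^2, the coefficients solve the normal equations G · a = b where
  G_{ij} = <φ_i, φ_j> and b_i = <f, φ_i>, with φ_0 = 1, φ_1 = x, φ_2 = x^2.
G =
  [2, 0, 2/3]
  [0, 2/3, 0]
  [2/3, 0, 2/5],
b = (92/15, 2/5, 76/35).
Solving gives a_0 = 99/35, a_1 = 3/5, a_2 = 5/7, so
  g(x) = 5*x^2/7 + 3*x/5 + 99/35.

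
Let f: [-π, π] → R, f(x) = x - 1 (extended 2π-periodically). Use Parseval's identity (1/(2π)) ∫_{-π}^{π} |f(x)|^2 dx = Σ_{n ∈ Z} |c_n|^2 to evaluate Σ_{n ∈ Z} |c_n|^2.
Σ |c_n|^2 = π^2/3 + 1

Expand and integrate term by term over [-π, π]:
  ∫ (x)^2 dx = 1·(2π^3/3); ∫ 2·1·(-1)·x dx = 0 (odd integrand); ∫ (-1)^2 dx = 1·2π.
So (1/(2π)) ∫_{-π}^{π} (x - 1)^2 dx = 1π^2/3 + 1 = π^2/3 + 1.
Parseval ⇒ Σ |c_n|^2 = π^2/3 + 1.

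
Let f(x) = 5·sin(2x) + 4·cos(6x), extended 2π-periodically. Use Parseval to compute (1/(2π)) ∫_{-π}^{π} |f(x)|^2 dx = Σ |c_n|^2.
Σ |c_n|^2 = 41/2

Expand |f|^2 and use orthogonality of {sin(nx), cos(mx)} on [-π, π]:
  ∫_{-π}^{π} sin(nx)^2 dx = π, ∫ cos(mx)^2 dx = π, and cross terms integrate to 0.
So ∫_{-π}^{π} f(x)^2 dx = 5^2 · π + 4^2 · π = (25 + 16)π.
Divide by 2π: (25 + 16)/2 = 41/2.
By Parseval, this equals Σ |c_n|^2.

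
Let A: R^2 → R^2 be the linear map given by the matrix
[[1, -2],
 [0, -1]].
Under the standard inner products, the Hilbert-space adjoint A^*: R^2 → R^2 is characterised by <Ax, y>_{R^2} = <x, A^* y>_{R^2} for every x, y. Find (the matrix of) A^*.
A^* = A^T =
[[1, 0],
 [-2, -1]]

For real matrices with standard dot products, the defining identity <Ax, y> = <x, A^* y> gives (Ax)^T y = x^T (A^*) y, i.e. x^T A^T y = x^T (A^*) y. Since this holds for all x, y, we must have A^* = A^T. Therefore
A^* =
[[1, 0],
 [-2, -1]].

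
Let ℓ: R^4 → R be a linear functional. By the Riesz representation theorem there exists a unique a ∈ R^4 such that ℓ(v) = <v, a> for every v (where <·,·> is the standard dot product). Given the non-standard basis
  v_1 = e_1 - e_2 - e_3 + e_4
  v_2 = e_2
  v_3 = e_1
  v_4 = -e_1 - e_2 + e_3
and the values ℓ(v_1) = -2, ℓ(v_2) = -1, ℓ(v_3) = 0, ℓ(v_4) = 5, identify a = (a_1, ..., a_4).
a = (0, -1, 4, 1)

Write a = (a_1, ..., a_4) in the standard basis. For each basis vector v_i, ℓ(v_i) = <v_i, a> is a linear equation in the a_j's. Collect the n equations into a matrix system V a = ℓ, where row i of V is v_i (expressed in the standard basis). Since V is invertible (lower-triangular with 1s on the diagonal, up to permutation), solve by back-substitution:
  V =
[[1, -1, -1, 1],
 [0, 1, 0, 0],
 [1, 0, 0, 0],
 [-1, -1, 1, 0]]
  V a = (-2, -1, 0, 5)
Solving gives a = (0, -1, 4, 1).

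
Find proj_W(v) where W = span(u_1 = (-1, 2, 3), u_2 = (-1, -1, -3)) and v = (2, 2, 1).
proj_W(v) = (7/6, 1/3, 11/6)

Set up U = [u_1 | ... | u_2] ∈ R^(3×2). The projector onto W = col(U) is P = U (U^T U)^(-1) U^T.
Compute U^T U =
  [14, -10]
  [-10, 11],
and U^T v = (5, -7).
Solve U^T U · c = U^T v for the coefficients: c = (-5/18, -8/9). The projection is proj_W(v) = U c.
Check: (v - proj_W(v)) · u_1 = 0  (should be 0).
Check: (v - proj_W(v)) · u_2 = 0  (should be 0).
Result: proj_W(v) = (7/6, 1/3, 11/6).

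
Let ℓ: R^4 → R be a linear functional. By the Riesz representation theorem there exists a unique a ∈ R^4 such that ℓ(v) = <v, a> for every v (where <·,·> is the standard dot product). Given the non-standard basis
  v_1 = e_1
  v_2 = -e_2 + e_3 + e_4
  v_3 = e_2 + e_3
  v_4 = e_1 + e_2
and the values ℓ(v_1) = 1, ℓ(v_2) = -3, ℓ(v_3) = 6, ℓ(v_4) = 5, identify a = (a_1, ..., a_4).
a = (1, 4, 2, -1)

Write a = (a_1, ..., a_4) in the standard basis. For each basis vector v_i, ℓ(v_i) = <v_i, a> is a linear equation in the a_j's. Collect the n equations into a matrix system V a = ℓ, where row i of V is v_i (expressed in the standard basis). Since V is invertible (lower-triangular with 1s on the diagonal, up to permutation), solve by back-substitution:
  V =
[[1, 0, 0, 0],
 [0, -1, 1, 1],
 [0, 1, 1, 0],
 [1, 1, 0, 0]]
  V a = (1, -3, 6, 5)
Solving gives a = (1, 4, 2, -1).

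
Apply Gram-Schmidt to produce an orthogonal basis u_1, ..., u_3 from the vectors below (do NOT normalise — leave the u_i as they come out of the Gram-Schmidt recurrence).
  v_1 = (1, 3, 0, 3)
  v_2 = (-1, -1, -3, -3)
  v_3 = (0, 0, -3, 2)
Orthogonal basis:
  u_1 = (1, 3, 0, 3)
  u_2 = (-6/19, 20/19, -3, -18/19)
  u_3 = (-24/211, -342/211, -228/211, 350/211)

Apply the Gram-Schmidt recurrence
  u_1 = v_1
  u_i = v_i − Σ_{j<i} ((v_i · u_j) / (u_j · u_j)) · u_j.

Step by step this gives:
  u_1 = (1, 3, 0, 3)
  u_2 = (-6/19, 20/19, -3, -18/19)
  u_3 = (-24/211, -342/211, -228/211, 350/211)

Orthogonality check:
  u_2 · u_1 = 0 (should be 0)
  u_3 · u_1 = 0 (should be 0)
  u_3 · u_2 = 0 (should be 0)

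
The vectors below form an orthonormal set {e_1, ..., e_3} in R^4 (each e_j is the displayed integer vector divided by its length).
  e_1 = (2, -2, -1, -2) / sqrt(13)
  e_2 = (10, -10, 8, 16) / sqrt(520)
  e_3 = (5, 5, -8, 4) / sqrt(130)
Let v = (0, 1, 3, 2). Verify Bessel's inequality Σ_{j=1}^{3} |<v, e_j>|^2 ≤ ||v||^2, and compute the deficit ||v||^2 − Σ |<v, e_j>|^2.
Σ |<v, e_j>|^2 = 146/13; ||v||^2 = 14; deficit = 36/13

Write each e_j = u_j / sqrt(<u_j, u_j>) where u_j is the displayed integer vector. Then <v, e_j> = <v, u_j> / sqrt(<u_j, u_j>), so |<v, e_j>|^2 = <v, u_j>^2 / <u_j, u_j>.
Coefficients: <v, e_1> = -9/sqrt(13), <v, e_2> = 46/sqrt(520), <v, e_3> = -11/sqrt(130).
Square and sum: Σ |<v, e_j>|^2 = 146/13.
Compute ||v||^2 = v·v = 14.
Deficit = 14 − 146/13 = 36/13 ≥ 0, confirming Bessel's inequality. (The deficit equals ||v − Σ <v,e_j> e_j||^2, the squared distance from v to span{e_j}.)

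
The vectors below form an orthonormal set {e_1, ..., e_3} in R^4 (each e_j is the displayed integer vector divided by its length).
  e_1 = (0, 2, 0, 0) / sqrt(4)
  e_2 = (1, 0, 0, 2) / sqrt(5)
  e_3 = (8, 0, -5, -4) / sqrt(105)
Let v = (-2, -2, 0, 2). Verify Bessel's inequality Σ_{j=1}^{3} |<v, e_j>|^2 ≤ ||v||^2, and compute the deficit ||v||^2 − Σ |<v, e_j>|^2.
Σ |<v, e_j>|^2 = 72/7; ||v||^2 = 12; deficit = 12/7

Write each e_j = u_j / sqrt(<u_j, u_j>) where u_j is the displayed integer vector. Then <v, e_j> = <v, u_j> / sqrt(<u_j, u_j>), so |<v, e_j>|^2 = <v, u_j>^2 / <u_j, u_j>.
Coefficients: <v, e_1> = -4/sqrt(4), <v, e_2> = 2/sqrt(5), <v, e_3> = -24/sqrt(105).
Square and sum: Σ |<v, e_j>|^2 = 72/7.
Compute ||v||^2 = v·v = 12.
Deficit = 12 − 72/7 = 12/7 ≥ 0, confirming Bessel's inequality. (The deficit equals ||v − Σ <v,e_j> e_j||^2, the squared distance from v to span{e_j}.)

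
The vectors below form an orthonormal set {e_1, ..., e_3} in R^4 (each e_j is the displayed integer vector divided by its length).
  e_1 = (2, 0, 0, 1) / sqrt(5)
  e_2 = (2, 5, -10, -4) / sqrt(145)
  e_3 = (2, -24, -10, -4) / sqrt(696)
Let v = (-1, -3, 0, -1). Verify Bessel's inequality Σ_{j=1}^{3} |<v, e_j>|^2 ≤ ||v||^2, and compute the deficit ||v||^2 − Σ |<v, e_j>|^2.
Σ |<v, e_j>|^2 = 65/6; ||v||^2 = 11; deficit = 1/6

Write each e_j = u_j / sqrt(<u_j, u_j>) where u_j is the displayed integer vector. Then <v, e_j> = <v, u_j> / sqrt(<u_j, u_j>), so |<v, e_j>|^2 = <v, u_j>^2 / <u_j, u_j>.
Coefficients: <v, e_1> = -3/sqrt(5), <v, e_2> = -13/sqrt(145), <v, e_3> = 74/sqrt(696).
Square and sum: Σ |<v, e_j>|^2 = 65/6.
Compute ||v||^2 = v·v = 11.
Deficit = 11 − 65/6 = 1/6 ≥ 0, confirming Bessel's inequality. (The deficit equals ||v − Σ <v,e_j> e_j||^2, the squared distance from v to span{e_j}.)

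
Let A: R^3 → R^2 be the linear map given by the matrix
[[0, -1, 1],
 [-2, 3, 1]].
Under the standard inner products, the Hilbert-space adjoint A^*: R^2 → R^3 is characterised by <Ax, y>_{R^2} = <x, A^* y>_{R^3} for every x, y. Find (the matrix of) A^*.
A^* = A^T =
[[0, -2],
 [-1, 3],
 [1, 1]]

For real matrices with standard dot products, the defining identity <Ax, y> = <x, A^* y> gives (Ax)^T y = x^T (A^*) y, i.e. x^T A^T y = x^T (A^*) y. Since this holds for all x, y, we must have A^* = A^T. Therefore
A^* =
[[0, -2],
 [-1, 3],
 [1, 1]].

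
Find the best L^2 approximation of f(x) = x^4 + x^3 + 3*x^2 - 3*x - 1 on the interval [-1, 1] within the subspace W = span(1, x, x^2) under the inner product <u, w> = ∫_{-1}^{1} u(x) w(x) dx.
g(x) = 27*x^2/7 - 12*x/5 - 38/35

The best approximation g ∈ W is the orthogonal projection of f onto W. Writing g = a_0 + a_1 x + a_2 x^2, the coefficients solve the normal equations G · a = b where
  G_{ij} = <φ_i, φ_j> and b_i = <f, φ_i>, with φ_0 = 1, φ_1 = x, φ_2 = x^2.
G =
  [2, 0, 2/3]
  [0, 2/3, 0]
  [2/3, 0, 2/5],
b = (2/5, -8/5, 86/105).
Solving gives a_0 = -38/35, a_1 = -12/5, a_2 = 27/7, so
  g(x) = 27*x^2/7 - 12*x/5 - 38/35.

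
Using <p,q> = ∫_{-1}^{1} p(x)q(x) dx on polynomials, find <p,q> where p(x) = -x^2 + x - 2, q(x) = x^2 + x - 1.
<p,q> = 18/5

Expand the product: p(x)·q(x) = -x^4 - 3*x + 2.
∫_{-1}^{1} of each monomial x^k gives [2/(k+1) if k even, 0 if k odd]. Integrating term-by-term (or equivalently evaluating the antiderivative F(x) = -x^5/5 - 3*x^2/2 + 2*x at the endpoints):
  F(1) − F(−1) = 3/10 − (-33/10) = 18/5.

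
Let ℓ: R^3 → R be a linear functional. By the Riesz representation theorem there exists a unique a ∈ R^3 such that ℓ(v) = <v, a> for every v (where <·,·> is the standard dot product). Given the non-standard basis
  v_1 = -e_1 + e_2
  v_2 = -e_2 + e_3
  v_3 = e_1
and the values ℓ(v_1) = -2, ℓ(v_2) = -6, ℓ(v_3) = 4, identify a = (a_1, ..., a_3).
a = (4, 2, -4)

Write a = (a_1, ..., a_3) in the standard basis. For each basis vector v_i, ℓ(v_i) = <v_i, a> is a linear equation in the a_j's. Collect the n equations into a matrix system V a = ℓ, where row i of V is v_i (expressed in the standard basis). Since V is invertible (lower-triangular with 1s on the diagonal, up to permutation), solve by back-substitution:
  V =
[[-1, 1, 0],
 [0, -1, 1],
 [1, 0, 0]]
  V a = (-2, -6, 4)
Solving gives a = (4, 2, -4).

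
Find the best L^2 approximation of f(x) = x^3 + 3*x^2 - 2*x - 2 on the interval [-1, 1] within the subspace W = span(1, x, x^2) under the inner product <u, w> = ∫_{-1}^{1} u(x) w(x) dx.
g(x) = 3*x^2 - 7*x/5 - 2

The best approximation g ∈ W is the orthogonal projection of f onto W. Writing g = a_0 + a_1 x + a_2 x^2, the coefficients solve the normal equations G · a = b where
  G_{ij} = <φ_i, φ_j> and b_i = <f, φ_i>, with φ_0 = 1, φ_1 = x, φ_2 = x^2.
G =
  [2, 0, 2/3]
  [0, 2/3, 0]
  [2/3, 0, 2/5],
b = (-2, -14/15, -2/15).
Solving gives a_0 = -2, a_1 = -7/5, a_2 = 3, so
  g(x) = 3*x^2 - 7*x/5 - 2.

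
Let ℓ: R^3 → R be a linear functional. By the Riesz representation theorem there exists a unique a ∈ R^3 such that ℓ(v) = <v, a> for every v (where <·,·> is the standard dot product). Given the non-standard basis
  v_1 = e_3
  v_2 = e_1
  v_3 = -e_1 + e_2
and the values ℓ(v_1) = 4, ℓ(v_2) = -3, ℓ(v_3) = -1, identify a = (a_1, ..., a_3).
a = (-3, -4, 4)

Write a = (a_1, ..., a_3) in the standard basis. For each basis vector v_i, ℓ(v_i) = <v_i, a> is a linear equation in the a_j's. Collect the n equations into a matrix system V a = ℓ, where row i of V is v_i (expressed in the standard basis). Since V is invertible (lower-triangular with 1s on the diagonal, up to permutation), solve by back-substitution:
  V =
[[0, 0, 1],
 [1, 0, 0],
 [-1, 1, 0]]
  V a = (4, -3, -1)
Solving gives a = (-3, -4, 4).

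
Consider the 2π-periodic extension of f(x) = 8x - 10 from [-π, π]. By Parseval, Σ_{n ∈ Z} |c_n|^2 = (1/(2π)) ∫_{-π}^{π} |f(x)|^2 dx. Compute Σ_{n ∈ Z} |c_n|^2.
Σ |c_n|^2 = 64π^2/3 + 100

Expand and integrate term by term over [-π, π]:
  ∫ (8x)^2 dx = 64·(2π^3/3); ∫ 2·8·(-10)·x dx = 0 (odd integrand); ∫ (-10)^2 dx = 100·2π.
So (1/(2π)) ∫_{-π}^{π} (8x - 10)^2 dx = 64π^2/3 + 100 = 64π^2/3 + 100.
Parseval ⇒ Σ |c_n|^2 = 64π^2/3 + 100.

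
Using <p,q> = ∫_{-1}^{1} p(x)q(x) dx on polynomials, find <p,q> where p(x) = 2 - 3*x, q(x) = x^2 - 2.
<p,q> = -20/3

Expand the product: p(x)·q(x) = -3*x^3 + 2*x^2 + 6*x - 4.
∫_{-1}^{1} of each monomial x^k gives [2/(k+1) if k even, 0 if k odd]. Integrating term-by-term (or equivalently evaluating the antiderivative F(x) = -3*x^4/4 + 2*x^3/3 + 3*x^2 - 4*x at the endpoints):
  F(1) − F(−1) = -13/12 − (67/12) = -20/3.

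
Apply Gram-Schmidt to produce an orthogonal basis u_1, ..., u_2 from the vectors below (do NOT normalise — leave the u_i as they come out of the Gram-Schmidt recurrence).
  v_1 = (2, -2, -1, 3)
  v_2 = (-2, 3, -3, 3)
Orthogonal basis:
  u_1 = (2, -2, -1, 3)
  u_2 = (-20/9, 29/9, -26/9, 8/3)

Apply the Gram-Schmidt recurrence
  u_1 = v_1
  u_i = v_i − Σ_{j<i} ((v_i · u_j) / (u_j · u_j)) · u_j.

Step by step this gives:
  u_1 = (2, -2, -1, 3)
  u_2 = (-20/9, 29/9, -26/9, 8/3)

Orthogonality check:
  u_2 · u_1 = 0 (should be 0)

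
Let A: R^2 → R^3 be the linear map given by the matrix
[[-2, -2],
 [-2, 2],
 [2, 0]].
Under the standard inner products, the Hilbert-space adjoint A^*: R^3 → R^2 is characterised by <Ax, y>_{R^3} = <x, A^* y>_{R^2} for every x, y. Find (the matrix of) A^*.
A^* = A^T =
[[-2, -2, 2],
 [-2, 2, 0]]

For real matrices with standard dot products, the defining identity <Ax, y> = <x, A^* y> gives (Ax)^T y = x^T (A^*) y, i.e. x^T A^T y = x^T (A^*) y. Since this holds for all x, y, we must have A^* = A^T. Therefore
A^* =
[[-2, -2, 2],
 [-2, 2, 0]].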